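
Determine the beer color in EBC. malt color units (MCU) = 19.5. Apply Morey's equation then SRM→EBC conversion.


SRM = 1.4922·MCU^0.6859;  EBC = SRM·1.97
SRM = 1.4922·19.5^0.6859 = 11.4462
EBC = 11.4462·1.97

22.5490 EBC


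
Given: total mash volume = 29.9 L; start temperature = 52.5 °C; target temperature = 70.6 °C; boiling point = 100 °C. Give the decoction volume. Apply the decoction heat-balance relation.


V_dec = V_total·(T_target − T_start)/(T_boil − T_start)
V_dec = 29.9·(70.6 − 52.5)/(100 − 52.5)

11.3935 L


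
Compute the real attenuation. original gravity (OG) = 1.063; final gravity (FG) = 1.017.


AA = (OG−FG)/(OG−1)·100;  RA = AA·0.8192
AA = (1.063 − 1.017)/(1.063 − 1)·100 = 73.0159
RA = 73.0159·0.8192

59.8146 %


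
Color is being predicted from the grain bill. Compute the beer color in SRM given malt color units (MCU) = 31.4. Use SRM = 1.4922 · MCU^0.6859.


SRM = 1.4922 · 31.4^0.6859

15.8698 SRM


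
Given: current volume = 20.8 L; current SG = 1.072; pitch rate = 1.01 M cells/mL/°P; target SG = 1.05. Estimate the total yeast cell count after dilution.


V_w = V·((SG_c−1)/(SG_t−1)−1);  °P = 259 − 259/SG_t;  cells = rate·(V+V_w)·°P
V_w = 20.8·((1.072−1)/(1.05−1)−1) = 9.1520
V_final = 20.8 + 9.1520 = 29.9520
°P = 259 − 259/1.05 = 12.3333
cells = 1.01·29.9520·12.3333

373.1021 billion cells


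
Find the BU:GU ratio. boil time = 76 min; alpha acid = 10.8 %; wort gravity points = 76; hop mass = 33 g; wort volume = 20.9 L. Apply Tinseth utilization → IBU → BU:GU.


U = 1.65·0.000125^(GP/1000)·(1−e^(−0.04t))/4.15;  IBU = (α/100)·m·U·1000/V;  BU:GU = IBU/GP
U = 1.65·0.000125^(76/1000)·(1−e^(−0.04·76))/4.15 = 0.1912
IBU = (10.8/100)·33·0.1912·1000/20.9 = 32.6065
BU:GU = 32.6065/76

0.4290


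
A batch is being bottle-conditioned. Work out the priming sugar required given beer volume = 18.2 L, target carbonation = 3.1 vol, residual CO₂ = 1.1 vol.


sugar = (target − residual)·4.0·V
sugar = (3.1 − 1.1)·4.0·18.2

145.6000 g


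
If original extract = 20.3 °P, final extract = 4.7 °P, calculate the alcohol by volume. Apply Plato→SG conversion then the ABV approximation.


SG = 259/(259 − P);  ABV = (OG − FG)·131.25
OG = 259/(259 − 20.3) = 1.0850
FG = 259/(259 − 4.7) = 1.0185
ABV = (1.0850 − 1.0185)·131.25

8.7362 % ABV


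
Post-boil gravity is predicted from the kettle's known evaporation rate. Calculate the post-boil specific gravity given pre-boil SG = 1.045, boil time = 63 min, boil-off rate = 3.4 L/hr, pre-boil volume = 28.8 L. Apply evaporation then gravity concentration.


V_post = V_pre − rate·(t/60);  SG_post = 1 + (SG_pre−1)·V_pre/V_post
V_post = 28.8 − 3.4·(63/60) = 25.2300
SG_post = 1 + (1.045 − 1)·28.8/25.2300

1.0514


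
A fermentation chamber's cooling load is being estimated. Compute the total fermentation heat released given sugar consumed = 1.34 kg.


Q = m_sugar · 590 kJ/kg
Q = 1.34 · 590

790.6000 kJ


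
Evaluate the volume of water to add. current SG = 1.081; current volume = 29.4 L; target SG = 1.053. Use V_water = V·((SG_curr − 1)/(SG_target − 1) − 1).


V_water = 29.4·((1.081 − 1)/(1.053 − 1) − 1)

15.5321 L


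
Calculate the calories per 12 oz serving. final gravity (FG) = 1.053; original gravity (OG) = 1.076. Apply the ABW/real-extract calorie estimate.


ABW = (OG−FG)·131.25·0.79/FG;  °P = 259 − 259/SG (for OG→OE and FG→AE);  RE = 0.1808·OE + 0.8192·AE;  Cal = (6.9·ABW + 4·(RE−0.1))·FG·3.55
ABW = (1.076 − 1.053)·131.25·0.79/1.053 = 2.2648
OE = 259 − 259/1.076 = 18.2937 °P
AE = 259 − 259/1.053 = 13.0361 °P
RE = 0.1808·18.2937 + 0.8192·13.0361 = 13.9867 °P
Cal = (6.9·2.2648 + 4·(13.9867−0.1))·1.053·3.55

266.0577 kcal


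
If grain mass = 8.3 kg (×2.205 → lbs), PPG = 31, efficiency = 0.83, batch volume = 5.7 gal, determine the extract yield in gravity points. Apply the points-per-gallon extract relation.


points = lbs × PPG × eff / vol
lbs = 8.3 × 2.205 = 18.3015
points = 18.3015 × 31 × 0.83 / 5.7

82.6136 points


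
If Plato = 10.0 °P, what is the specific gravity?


SG = 259/(259 − P)
SG = 259/(259 − 10.0)

1.0402


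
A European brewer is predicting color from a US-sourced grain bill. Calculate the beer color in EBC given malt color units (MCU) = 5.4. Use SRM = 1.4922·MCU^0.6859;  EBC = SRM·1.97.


SRM = 1.4922·5.4^0.6859 = 4.7443
EBC = 4.7443·1.97

9.3464 EBC


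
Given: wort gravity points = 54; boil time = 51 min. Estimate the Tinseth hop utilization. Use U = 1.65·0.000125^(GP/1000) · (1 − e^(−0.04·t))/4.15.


bigness = 1.65·0.000125^(54/1000) = 1.0156
boil_factor = (1 − e^(−0.04·51))/4.15 = 0.2096
U = 1.0156 · 0.2096

0.2129


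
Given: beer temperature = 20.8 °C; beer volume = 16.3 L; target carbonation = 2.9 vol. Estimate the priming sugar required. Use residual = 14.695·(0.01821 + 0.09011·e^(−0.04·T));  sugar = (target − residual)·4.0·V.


residual = 14.695·(0.01821 + 0.09011·e^(−0.04·20.8)) = 0.8438
sugar = (2.9 − 0.8438)·4.0·16.3

134.0614 g


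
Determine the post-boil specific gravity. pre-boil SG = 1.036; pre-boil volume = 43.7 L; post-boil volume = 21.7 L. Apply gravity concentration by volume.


SG_post = 1 + (SG_pre − 1)·V_pre/V_post
pts_pre = (1.036 − 1)·1000 = 36.0000
pts_post = 36.0000·43.7/21.7 = 72.4977
SG_post = 1 + 72.4977/1000

1.0725


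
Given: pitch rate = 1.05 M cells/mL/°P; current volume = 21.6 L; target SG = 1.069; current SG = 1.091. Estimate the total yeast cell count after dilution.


V_w = V·((SG_c−1)/(SG_t−1)−1);  °P = 259 − 259/SG_t;  cells = rate·(V+V_w)·°P
V_w = 21.6·((1.091−1)/(1.069−1)−1) = 6.8870
V_final = 21.6 + 6.8870 = 28.4870
°P = 259 − 259/1.069 = 16.7175
cells = 1.05·28.4870·16.7175

500.0420 billion cells


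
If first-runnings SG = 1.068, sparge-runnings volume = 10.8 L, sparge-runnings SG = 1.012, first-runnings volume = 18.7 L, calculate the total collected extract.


total = Σ (SG_i − 1)·1000·V_i
first = (1.068 − 1)·1000·18.7 = 1271.6000
sparge = (1.012 − 1)·1000·10.8 = 129.6000
total = 1271.6000 + 129.6000

1401.2000 gravity·L


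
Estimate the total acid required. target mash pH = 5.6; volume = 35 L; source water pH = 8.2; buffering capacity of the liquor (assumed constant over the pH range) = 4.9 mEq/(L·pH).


acid = buffering capacity · (pH_source − pH_target) · V
acid = 4.9 · (8.2 − 5.6) · 35

445.9000 mEq


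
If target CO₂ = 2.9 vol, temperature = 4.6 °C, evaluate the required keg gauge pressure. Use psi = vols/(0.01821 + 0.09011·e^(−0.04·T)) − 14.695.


psi = 2.9/(0.01821 + 0.09011·e^(−0.04·4.6)) − 14.695

16.4290 psi


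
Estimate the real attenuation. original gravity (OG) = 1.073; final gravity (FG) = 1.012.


AA = (OG−FG)/(OG−1)·100;  RA = AA·0.8192
AA = (1.073 − 1.012)/(1.073 − 1)·100 = 83.5616
RA = 83.5616·0.8192

68.4537 %


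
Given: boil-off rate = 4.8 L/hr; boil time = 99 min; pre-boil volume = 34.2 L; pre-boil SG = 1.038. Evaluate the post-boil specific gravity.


V_post = V_pre − rate·(t/60);  SG_post = 1 + (SG_pre−1)·V_pre/V_post
V_post = 34.2 − 4.8·(99/60) = 26.2800
SG_post = 1 + (1.038 − 1)·34.2/26.2800

1.0495


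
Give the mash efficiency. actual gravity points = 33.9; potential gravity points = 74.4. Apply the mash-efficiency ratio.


efficiency = actual / potential × 100
efficiency = 33.9 / 74.4 × 100

45.5645 %


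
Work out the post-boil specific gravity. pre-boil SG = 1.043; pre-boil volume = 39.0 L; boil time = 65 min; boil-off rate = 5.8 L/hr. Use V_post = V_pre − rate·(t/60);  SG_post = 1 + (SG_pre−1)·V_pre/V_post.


V_post = 39.0 − 5.8·(65/60) = 32.7167
SG_post = 1 + (1.043 − 1)·39.0/32.7167

1.0513


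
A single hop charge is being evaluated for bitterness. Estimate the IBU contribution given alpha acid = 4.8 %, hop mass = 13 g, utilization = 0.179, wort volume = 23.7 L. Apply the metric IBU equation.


IBU = (α/100)·mass·U·1000 / V
IBU = (4.8/100)·13·0.179·1000 / 23.7

4.7129 IBU


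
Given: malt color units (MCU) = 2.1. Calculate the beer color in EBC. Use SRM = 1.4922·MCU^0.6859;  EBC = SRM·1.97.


SRM = 1.4922·2.1^0.6859 = 2.4822
EBC = 2.4822·1.97

4.8899 EBC


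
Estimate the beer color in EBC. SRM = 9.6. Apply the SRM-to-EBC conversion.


EBC = SRM · 1.97
EBC = 9.6 · 1.97

18.9120 EBC


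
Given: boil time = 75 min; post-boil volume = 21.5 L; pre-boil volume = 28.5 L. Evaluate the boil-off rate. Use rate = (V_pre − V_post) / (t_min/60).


rate = (28.5 − 21.5) / (75/60)

5.6000 L/hr


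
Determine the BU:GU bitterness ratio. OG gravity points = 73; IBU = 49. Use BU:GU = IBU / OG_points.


BU:GU = 49 / 73

0.6712


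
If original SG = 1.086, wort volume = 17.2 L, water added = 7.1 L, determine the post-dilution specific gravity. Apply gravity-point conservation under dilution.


SG_new = 1 + (SG_old − 1)·V_old/(V_old + V_water)
pts = (1.086 − 1)·1000·17.2/(17.2 + 7.1) = 60.8724
SG_new = 1 + 60.8724/1000

1.0609


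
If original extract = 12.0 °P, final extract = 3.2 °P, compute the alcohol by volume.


SG = 259/(259 − P);  ABV = (OG − FG)·131.25
OG = 259/(259 − 12.0) = 1.0486
FG = 259/(259 − 3.2) = 1.0125
ABV = (1.0486 − 1.0125)·131.25

4.7346 % ABV


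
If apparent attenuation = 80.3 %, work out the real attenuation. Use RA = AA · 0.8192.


RA = 80.3 · 0.8192

65.7818 %


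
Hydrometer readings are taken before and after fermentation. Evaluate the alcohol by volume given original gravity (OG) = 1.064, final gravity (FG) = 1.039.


ABV = (OG − FG) · 131.25
ABV = (1.064 − 1.039) · 131.25

3.2813 % ABV


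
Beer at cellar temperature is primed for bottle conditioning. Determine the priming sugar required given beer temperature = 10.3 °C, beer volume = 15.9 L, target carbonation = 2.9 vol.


residual = 14.695·(0.01821 + 0.09011·e^(−0.04·T));  sugar = (target − residual)·4.0·V
residual = 14.695·(0.01821 + 0.09011·e^(−0.04·10.3)) = 1.1446
sugar = (2.9 − 1.1446)·4.0·15.9

111.6419 g


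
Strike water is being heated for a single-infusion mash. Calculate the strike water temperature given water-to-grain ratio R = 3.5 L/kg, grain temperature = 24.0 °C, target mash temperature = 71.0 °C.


T_strike = (0.41/R)·(T_mash − T_grain) + T_mash
T_strike = (0.41/3.5)·(71.0 − 24.0) + 71.0

76.5057 °C


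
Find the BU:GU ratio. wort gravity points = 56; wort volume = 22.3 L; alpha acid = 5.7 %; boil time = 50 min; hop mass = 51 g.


U = 1.65·0.000125^(GP/1000)·(1−e^(−0.04t))/4.15;  IBU = (α/100)·m·U·1000/V;  BU:GU = IBU/GP
U = 1.65·0.000125^(56/1000)·(1−e^(−0.04·50))/4.15 = 0.2078
IBU = (5.7/100)·51·0.2078·1000/22.3 = 27.0926
BU:GU = 27.0926/56

0.4838


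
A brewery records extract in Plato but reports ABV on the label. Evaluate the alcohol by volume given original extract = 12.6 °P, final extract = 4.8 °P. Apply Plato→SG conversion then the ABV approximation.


SG = 259/(259 − P);  ABV = (OG − FG)·131.25
OG = 259/(259 − 12.6) = 1.0511
FG = 259/(259 − 4.8) = 1.0189
ABV = (1.0511 − 1.0189)·131.25

4.2333 % ABV


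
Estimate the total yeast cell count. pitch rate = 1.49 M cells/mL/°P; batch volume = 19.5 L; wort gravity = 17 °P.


cells (billions) = rate · V_L · °P
cells = 1.49 · 19.5 · 17

493.9350 billion cells


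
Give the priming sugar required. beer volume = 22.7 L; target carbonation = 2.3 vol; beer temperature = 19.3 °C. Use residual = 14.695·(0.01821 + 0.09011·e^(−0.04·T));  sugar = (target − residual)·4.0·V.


residual = 14.695·(0.01821 + 0.09011·e^(−0.04·19.3)) = 0.8795
sugar = (2.3 − 0.8795)·4.0·22.7

128.9835 g


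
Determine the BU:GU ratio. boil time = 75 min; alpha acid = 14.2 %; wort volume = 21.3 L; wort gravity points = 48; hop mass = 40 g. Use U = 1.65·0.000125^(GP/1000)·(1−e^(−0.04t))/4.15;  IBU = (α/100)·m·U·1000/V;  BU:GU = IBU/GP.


U = 1.65·0.000125^(48/1000)·(1−e^(−0.04·75))/4.15 = 0.2454
IBU = (14.2/100)·40·0.2454·1000/21.3 = 65.4451
BU:GU = 65.4451/48

1.3634


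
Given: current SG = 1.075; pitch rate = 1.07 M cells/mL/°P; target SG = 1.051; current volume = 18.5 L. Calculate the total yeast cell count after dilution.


V_w = V·((SG_c−1)/(SG_t−1)−1);  °P = 259 − 259/SG_t;  cells = rate·(V+V_w)·°P
V_w = 18.5·((1.075−1)/(1.051−1)−1) = 8.7059
V_final = 18.5 + 8.7059 = 27.2059
°P = 259 − 259/1.051 = 12.5680
cells = 1.07·27.2059·12.5680

365.8591 billion cells


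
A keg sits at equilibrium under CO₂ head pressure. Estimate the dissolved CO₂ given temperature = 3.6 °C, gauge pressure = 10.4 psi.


vols = (P + 14.695)·(0.01821 + 0.09011·e^(−0.04·T))
vols = (10.4 + 14.695)·(0.01821 + 0.09011·e^(−0.04·3.6))

2.4150 volumes


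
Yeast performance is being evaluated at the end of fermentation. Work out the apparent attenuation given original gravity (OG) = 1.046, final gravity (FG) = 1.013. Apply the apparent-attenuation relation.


AA = (OG − FG)/(OG − 1) · 100
AA = (1.046 − 1.013)/(1.046 − 1) · 100

71.7391 %


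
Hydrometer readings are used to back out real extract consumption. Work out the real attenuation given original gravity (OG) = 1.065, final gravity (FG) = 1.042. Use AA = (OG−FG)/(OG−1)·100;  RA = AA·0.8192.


AA = (1.065 − 1.042)/(1.065 − 1)·100 = 35.3846
RA = 35.3846·0.8192

28.9871 %


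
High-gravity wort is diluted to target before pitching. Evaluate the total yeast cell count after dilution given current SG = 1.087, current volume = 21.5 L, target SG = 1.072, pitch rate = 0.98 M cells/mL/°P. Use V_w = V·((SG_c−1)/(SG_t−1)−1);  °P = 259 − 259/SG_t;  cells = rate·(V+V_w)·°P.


V_w = 21.5·((1.087−1)/(1.072−1)−1) = 4.4792
V_final = 21.5 + 4.4792 = 25.9792
°P = 259 − 259/1.072 = 17.3955
cells = 0.98·25.9792·17.3955

442.8828 billion cells


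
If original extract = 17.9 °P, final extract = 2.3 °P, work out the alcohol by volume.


SG = 259/(259 − P);  ABV = (OG − FG)·131.25
OG = 259/(259 − 17.9) = 1.0742
FG = 259/(259 − 2.3) = 1.0090
ABV = (1.0742 − 1.0090)·131.25

8.5684 % ABV


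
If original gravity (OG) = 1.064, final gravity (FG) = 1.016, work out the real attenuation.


AA = (OG−FG)/(OG−1)·100;  RA = AA·0.8192
AA = (1.064 − 1.016)/(1.064 − 1)·100 = 75.0000
RA = 75.0000·0.8192

61.4400 %


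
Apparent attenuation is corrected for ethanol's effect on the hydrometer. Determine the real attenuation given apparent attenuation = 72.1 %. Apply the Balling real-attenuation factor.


RA = AA · 0.8192
RA = 72.1 · 0.8192

59.0643 %


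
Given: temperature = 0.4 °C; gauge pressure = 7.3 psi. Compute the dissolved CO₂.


vols = (P + 14.695)·(0.01821 + 0.09011·e^(−0.04·T))
vols = (7.3 + 14.695)·(0.01821 + 0.09011·e^(−0.04·0.4))

2.3510 volumes


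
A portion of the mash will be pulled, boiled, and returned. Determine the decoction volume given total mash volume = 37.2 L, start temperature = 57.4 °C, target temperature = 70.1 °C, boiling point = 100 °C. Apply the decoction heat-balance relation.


V_dec = V_total·(T_target − T_start)/(T_boil − T_start)
V_dec = 37.2·(70.1 − 57.4)/(100 − 57.4)

11.0901 L


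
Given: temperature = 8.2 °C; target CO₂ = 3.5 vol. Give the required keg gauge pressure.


psi = vols/(0.01821 + 0.09011·e^(−0.04·T)) − 14.695
psi = 3.5/(0.01821 + 0.09011·e^(−0.04·8.2)) − 14.695

27.4118 psi


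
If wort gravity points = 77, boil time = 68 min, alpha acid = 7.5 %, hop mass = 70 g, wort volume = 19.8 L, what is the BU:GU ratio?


U = 1.65·0.000125^(GP/1000)·(1−e^(−0.04t))/4.15;  IBU = (α/100)·m·U·1000/V;  BU:GU = IBU/GP
U = 1.65·0.000125^(77/1000)·(1−e^(−0.04·68))/4.15 = 0.1859
IBU = (7.5/100)·70·0.1859·1000/19.8 = 49.2943
BU:GU = 49.2943/77

0.6402


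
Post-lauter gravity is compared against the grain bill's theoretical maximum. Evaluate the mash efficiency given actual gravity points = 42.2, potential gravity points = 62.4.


efficiency = actual / potential × 100
efficiency = 42.2 / 62.4 × 100

67.6282 %


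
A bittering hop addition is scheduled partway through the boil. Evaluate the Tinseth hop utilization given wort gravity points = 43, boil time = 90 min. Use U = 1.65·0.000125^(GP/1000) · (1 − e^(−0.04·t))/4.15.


bigness = 1.65·0.000125^(43/1000) = 1.1211
boil_factor = (1 − e^(−0.04·90))/4.15 = 0.2344
U = 1.1211 · 0.2344

0.2628


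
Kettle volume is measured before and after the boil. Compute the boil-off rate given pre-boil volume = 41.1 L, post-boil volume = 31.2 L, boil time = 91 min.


rate = (V_pre − V_post) / (t_min/60)
rate = (41.1 − 31.2) / (91/60)

6.5275 L/hr


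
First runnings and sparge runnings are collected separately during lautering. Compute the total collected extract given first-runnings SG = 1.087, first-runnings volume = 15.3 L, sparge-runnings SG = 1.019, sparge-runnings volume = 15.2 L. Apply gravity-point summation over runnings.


total = Σ (SG_i − 1)·1000·V_i
first = (1.087 − 1)·1000·15.3 = 1331.1000
sparge = (1.019 − 1)·1000·15.2 = 288.8000
total = 1331.1000 + 288.8000

1619.9000 gravity·L


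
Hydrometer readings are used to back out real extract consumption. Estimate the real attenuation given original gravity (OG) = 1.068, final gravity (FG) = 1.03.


AA = (OG−FG)/(OG−1)·100;  RA = AA·0.8192
AA = (1.068 − 1.03)/(1.068 − 1)·100 = 55.8824
RA = 55.8824·0.8192

45.7788 %


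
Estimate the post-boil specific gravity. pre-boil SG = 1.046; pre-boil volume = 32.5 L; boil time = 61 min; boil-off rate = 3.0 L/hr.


V_post = V_pre − rate·(t/60);  SG_post = 1 + (SG_pre−1)·V_pre/V_post
V_post = 32.5 − 3.0·(61/60) = 29.4500
SG_post = 1 + (1.046 − 1)·32.5/29.4500

1.0508


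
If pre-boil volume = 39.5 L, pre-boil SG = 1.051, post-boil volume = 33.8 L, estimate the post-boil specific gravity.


SG_post = 1 + (SG_pre − 1)·V_pre/V_post
pts_pre = (1.051 − 1)·1000 = 51.0000
pts_post = 51.0000·39.5/33.8 = 59.6006
SG_post = 1 + 59.6006/1000

1.0596


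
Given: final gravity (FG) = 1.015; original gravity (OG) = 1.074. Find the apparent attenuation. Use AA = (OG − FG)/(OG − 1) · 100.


AA = (1.074 − 1.015)/(1.074 − 1) · 100

79.7297 %


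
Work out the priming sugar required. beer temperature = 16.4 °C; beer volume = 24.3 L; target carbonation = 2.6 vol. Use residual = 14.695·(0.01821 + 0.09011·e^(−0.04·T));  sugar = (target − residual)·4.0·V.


residual = 14.695·(0.01821 + 0.09011·e^(−0.04·16.4)) = 0.9547
sugar = (2.6 − 0.9547)·4.0·24.3

159.9196 g


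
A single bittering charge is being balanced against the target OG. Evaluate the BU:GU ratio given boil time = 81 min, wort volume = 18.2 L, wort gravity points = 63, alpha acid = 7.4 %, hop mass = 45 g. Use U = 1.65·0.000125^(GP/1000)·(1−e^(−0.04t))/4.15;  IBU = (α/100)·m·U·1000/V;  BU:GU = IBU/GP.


U = 1.65·0.000125^(63/1000)·(1−e^(−0.04·81))/4.15 = 0.2169
IBU = (7.4/100)·45·0.2169·1000/18.2 = 39.6792
BU:GU = 39.6792/63

0.6298


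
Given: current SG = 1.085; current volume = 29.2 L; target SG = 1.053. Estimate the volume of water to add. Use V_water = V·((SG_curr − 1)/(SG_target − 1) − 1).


V_water = 29.2·((1.085 − 1)/(1.053 − 1) − 1)

17.6302 L


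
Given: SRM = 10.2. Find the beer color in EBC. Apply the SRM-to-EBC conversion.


EBC = SRM · 1.97
EBC = 10.2 · 1.97

20.0940 EBC


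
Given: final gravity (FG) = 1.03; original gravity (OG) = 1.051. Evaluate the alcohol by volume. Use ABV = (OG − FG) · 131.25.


ABV = (1.051 − 1.03) · 131.25

2.7562 % ABV


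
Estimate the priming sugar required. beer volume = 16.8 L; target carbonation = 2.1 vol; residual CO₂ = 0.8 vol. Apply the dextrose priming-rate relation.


sugar = (target − residual)·4.0·V
sugar = (2.1 − 0.8)·4.0·16.8

87.3600 g


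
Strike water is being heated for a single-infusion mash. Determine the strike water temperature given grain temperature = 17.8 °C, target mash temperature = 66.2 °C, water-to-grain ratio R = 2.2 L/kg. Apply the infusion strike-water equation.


T_strike = (0.41/R)·(T_mash − T_grain) + T_mash
T_strike = (0.41/2.2)·(66.2 − 17.8) + 66.2

75.2200 °C


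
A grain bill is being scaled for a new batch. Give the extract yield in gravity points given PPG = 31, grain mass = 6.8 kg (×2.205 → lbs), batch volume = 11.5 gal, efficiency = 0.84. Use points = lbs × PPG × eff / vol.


lbs = 6.8 × 2.205 = 14.9940
points = 14.9940 × 31 × 0.84 / 11.5

33.9516 points


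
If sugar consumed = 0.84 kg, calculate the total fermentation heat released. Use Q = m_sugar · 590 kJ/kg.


Q = 0.84 · 590

495.6000 kJ


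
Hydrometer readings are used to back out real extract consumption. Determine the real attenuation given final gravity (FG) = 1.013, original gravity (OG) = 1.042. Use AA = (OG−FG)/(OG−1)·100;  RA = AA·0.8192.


AA = (1.042 − 1.013)/(1.042 − 1)·100 = 69.0476
RA = 69.0476·0.8192

56.5638 %


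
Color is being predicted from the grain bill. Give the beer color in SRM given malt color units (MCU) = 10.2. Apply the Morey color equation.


SRM = 1.4922 · MCU^0.6859
SRM = 1.4922 · 10.2^0.6859

7.3388 SRM


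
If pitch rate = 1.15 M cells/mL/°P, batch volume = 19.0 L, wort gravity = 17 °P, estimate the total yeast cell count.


cells (billions) = rate · V_L · °P
cells = 1.15 · 19.0 · 17

371.4500 billion cells


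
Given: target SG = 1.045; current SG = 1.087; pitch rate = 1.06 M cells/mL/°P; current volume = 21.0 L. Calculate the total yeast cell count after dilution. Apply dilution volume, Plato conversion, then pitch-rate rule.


V_w = V·((SG_c−1)/(SG_t−1)−1);  °P = 259 − 259/SG_t;  cells = rate·(V+V_w)·°P
V_w = 21.0·((1.087−1)/(1.045−1)−1) = 19.6000
V_final = 21.0 + 19.6000 = 40.6000
°P = 259 − 259/1.045 = 11.1531
cells = 1.06·40.6000·11.1531

479.9852 billion cells


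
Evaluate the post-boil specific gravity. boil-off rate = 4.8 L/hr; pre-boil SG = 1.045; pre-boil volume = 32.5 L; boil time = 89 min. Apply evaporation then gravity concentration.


V_post = V_pre − rate·(t/60);  SG_post = 1 + (SG_pre−1)·V_pre/V_post
V_post = 32.5 − 4.8·(89/60) = 25.3800
SG_post = 1 + (1.045 − 1)·32.5/25.3800

1.0576


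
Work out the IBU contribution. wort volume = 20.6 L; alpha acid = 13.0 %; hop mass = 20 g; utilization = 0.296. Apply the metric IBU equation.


IBU = (α/100)·mass·U·1000 / V
IBU = (13.0/100)·20·0.296·1000 / 20.6

37.3592 IBU


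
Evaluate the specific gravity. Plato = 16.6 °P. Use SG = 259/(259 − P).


SG = 259/(259 − 16.6)

1.0685


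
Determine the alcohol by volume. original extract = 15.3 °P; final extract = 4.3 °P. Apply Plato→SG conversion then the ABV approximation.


SG = 259/(259 − P);  ABV = (OG − FG)·131.25
OG = 259/(259 − 15.3) = 1.0628
FG = 259/(259 − 4.3) = 1.0169
ABV = (1.0628 − 1.0169)·131.25

6.0243 % ABV


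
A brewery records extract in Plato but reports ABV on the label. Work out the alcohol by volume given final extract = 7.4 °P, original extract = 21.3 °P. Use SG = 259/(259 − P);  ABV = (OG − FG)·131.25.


OG = 259/(259 − 21.3) = 1.0896
FG = 259/(259 − 7.4) = 1.0294
ABV = (1.0896 − 1.0294)·131.25

7.9009 % ABV


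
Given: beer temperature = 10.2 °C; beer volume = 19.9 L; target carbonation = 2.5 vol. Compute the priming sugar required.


residual = 14.695·(0.01821 + 0.09011·e^(−0.04·T));  sugar = (target − residual)·4.0·V
residual = 14.695·(0.01821 + 0.09011·e^(−0.04·10.2)) = 1.1481
sugar = (2.5 − 1.1481)·4.0·19.9

107.6082 g


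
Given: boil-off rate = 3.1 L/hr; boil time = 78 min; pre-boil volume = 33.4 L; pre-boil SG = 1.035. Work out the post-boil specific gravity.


V_post = V_pre − rate·(t/60);  SG_post = 1 + (SG_pre−1)·V_pre/V_post
V_post = 33.4 − 3.1·(78/60) = 29.3700
SG_post = 1 + (1.035 − 1)·33.4/29.3700

1.0398


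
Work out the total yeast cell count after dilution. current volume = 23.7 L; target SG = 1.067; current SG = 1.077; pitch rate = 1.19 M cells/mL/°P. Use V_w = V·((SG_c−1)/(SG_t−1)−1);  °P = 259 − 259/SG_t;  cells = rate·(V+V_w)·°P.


V_w = 23.7·((1.077−1)/(1.067−1)−1) = 3.5373
V_final = 23.7 + 3.5373 = 27.2373
°P = 259 − 259/1.067 = 16.2634
cells = 1.19·27.2373·16.2634

527.1344 billion cells


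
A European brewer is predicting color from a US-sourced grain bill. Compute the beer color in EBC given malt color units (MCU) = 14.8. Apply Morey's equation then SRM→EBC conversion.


SRM = 1.4922·MCU^0.6859;  EBC = SRM·1.97
SRM = 1.4922·14.8^0.6859 = 9.4735
EBC = 9.4735·1.97

18.6628 EBC


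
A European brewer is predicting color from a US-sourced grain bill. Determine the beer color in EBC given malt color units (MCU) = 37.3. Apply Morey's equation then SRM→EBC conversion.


SRM = 1.4922·MCU^0.6859;  EBC = SRM·1.97
SRM = 1.4922·37.3^0.6859 = 17.8592
EBC = 17.8592·1.97

35.1826 EBC


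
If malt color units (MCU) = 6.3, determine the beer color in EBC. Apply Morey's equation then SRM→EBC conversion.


SRM = 1.4922·MCU^0.6859;  EBC = SRM·1.97
SRM = 1.4922·6.3^0.6859 = 5.2734
EBC = 5.2734·1.97

10.3887 EBC


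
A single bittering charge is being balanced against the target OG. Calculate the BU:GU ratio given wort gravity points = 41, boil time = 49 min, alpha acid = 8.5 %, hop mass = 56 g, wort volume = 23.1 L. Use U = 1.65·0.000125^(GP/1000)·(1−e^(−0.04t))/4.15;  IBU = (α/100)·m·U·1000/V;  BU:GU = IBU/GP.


U = 1.65·0.000125^(41/1000)·(1−e^(−0.04·49))/4.15 = 0.2363
IBU = (8.5/100)·56·0.2363·1000/23.1 = 48.6933
BU:GU = 48.6933/41

1.1876


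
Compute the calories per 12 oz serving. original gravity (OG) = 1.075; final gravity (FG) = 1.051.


ABW = (OG−FG)·131.25·0.79/FG;  °P = 259 − 259/SG (for OG→OE and FG→AE);  RE = 0.1808·OE + 0.8192·AE;  Cal = (6.9·ABW + 4·(RE−0.1))·FG·3.55
ABW = (1.075 − 1.051)·131.25·0.79/1.051 = 2.3677
OE = 259 − 259/1.075 = 18.0698 °P
AE = 259 − 259/1.051 = 12.5680 °P
RE = 0.1808·18.0698 + 0.8192·12.5680 = 13.5627 °P
Cal = (6.9·2.3677 + 4·(13.5627−0.1))·1.051·3.55

261.8765 kcal


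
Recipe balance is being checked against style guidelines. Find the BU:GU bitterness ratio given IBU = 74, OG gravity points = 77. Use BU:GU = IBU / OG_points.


BU:GU = 74 / 77

0.9610


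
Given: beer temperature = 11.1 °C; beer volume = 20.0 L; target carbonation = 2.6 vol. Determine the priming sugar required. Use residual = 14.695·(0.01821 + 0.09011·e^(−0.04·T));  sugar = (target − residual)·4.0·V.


residual = 14.695·(0.01821 + 0.09011·e^(−0.04·11.1)) = 1.1170
sugar = (2.6 − 1.1170)·4.0·20.0

118.6398 g


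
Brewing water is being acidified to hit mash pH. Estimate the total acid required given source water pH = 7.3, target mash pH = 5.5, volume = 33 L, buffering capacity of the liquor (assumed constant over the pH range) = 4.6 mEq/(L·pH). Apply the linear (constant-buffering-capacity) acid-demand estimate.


acid = buffering capacity · (pH_source − pH_target) · V
acid = 4.6 · (7.3 − 5.5) · 33

273.2400 mEq


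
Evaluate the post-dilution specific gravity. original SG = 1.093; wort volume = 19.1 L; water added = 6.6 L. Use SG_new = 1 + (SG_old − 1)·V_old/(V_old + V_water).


pts = (1.093 − 1)·1000·19.1/(19.1 + 6.6) = 69.1167
SG_new = 1 + 69.1167/1000

1.0691


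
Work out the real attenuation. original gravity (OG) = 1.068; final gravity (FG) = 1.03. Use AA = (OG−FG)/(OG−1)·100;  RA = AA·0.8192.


AA = (1.068 − 1.03)/(1.068 − 1)·100 = 55.8824
RA = 55.8824·0.8192

45.7788 %


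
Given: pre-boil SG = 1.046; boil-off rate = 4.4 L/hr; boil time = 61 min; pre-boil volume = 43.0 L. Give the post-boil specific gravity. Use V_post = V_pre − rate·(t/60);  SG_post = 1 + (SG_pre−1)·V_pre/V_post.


V_post = 43.0 − 4.4·(61/60) = 38.5267
SG_post = 1 + (1.046 − 1)·43.0/38.5267

1.0513


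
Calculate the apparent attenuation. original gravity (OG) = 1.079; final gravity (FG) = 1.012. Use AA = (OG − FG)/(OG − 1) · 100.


AA = (1.079 − 1.012)/(1.079 − 1) · 100

84.8101 %


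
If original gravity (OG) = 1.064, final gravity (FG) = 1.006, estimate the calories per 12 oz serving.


ABW = (OG−FG)·131.25·0.79/FG;  °P = 259 − 259/SG (for OG→OE and FG→AE);  RE = 0.1808·OE + 0.8192·AE;  Cal = (6.9·ABW + 4·(RE−0.1))·FG·3.55
ABW = (1.064 − 1.006)·131.25·0.79/1.006 = 5.9780
OE = 259 − 259/1.064 = 15.5789 °P
AE = 259 − 259/1.006 = 1.5447 °P
RE = 0.1808·15.5789 + 0.8192·1.5447 = 4.0821 °P
Cal = (6.9·5.9780 + 4·(4.0821−0.1))·1.006·3.55

204.1952 kcal


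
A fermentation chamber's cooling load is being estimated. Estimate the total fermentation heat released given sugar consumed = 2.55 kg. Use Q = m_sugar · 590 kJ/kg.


Q = 2.55 · 590

1504.5000 kJ


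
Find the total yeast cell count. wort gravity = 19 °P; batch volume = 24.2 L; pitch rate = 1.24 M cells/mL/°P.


cells (billions) = rate · V_L · °P
cells = 1.24 · 24.2 · 19

570.1520 billion cells


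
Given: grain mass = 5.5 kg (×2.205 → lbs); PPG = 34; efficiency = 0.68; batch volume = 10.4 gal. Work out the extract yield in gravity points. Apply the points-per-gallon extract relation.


points = lbs × PPG × eff / vol
lbs = 5.5 × 2.205 = 12.1275
points = 12.1275 × 34 × 0.68 / 10.4

26.9604 points


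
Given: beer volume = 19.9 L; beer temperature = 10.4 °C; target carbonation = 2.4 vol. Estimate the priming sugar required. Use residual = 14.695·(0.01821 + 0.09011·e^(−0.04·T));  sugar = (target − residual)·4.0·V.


residual = 14.695·(0.01821 + 0.09011·e^(−0.04·10.4)) = 1.1411
sugar = (2.4 − 1.1411)·4.0·19.9

100.2067 g


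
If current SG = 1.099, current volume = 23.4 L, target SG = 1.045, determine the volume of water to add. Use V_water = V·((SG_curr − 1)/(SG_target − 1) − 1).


V_water = 23.4·((1.099 − 1)/(1.045 − 1) − 1)

28.0800 L


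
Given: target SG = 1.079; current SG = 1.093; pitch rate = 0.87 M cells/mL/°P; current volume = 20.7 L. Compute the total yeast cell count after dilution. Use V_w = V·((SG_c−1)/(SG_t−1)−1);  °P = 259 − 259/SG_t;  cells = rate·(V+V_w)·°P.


V_w = 20.7·((1.093−1)/(1.079−1)−1) = 3.6684
V_final = 20.7 + 3.6684 = 24.3684
°P = 259 − 259/1.079 = 18.9629
cells = 0.87·24.3684·18.9629

402.0230 billion cells


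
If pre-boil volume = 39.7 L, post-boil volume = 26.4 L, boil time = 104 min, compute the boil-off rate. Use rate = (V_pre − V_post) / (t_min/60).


rate = (39.7 − 26.4) / (104/60)

7.6731 L/hr


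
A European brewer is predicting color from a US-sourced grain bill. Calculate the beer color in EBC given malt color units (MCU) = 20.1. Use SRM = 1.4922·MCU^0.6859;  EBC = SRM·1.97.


SRM = 1.4922·20.1^0.6859 = 11.6866
EBC = 11.6866·1.97

23.0227 EBC


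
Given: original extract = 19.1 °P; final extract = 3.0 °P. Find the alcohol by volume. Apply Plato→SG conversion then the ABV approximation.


SG = 259/(259 − P);  ABV = (OG − FG)·131.25
OG = 259/(259 − 19.1) = 1.0796
FG = 259/(259 − 3.0) = 1.0117
ABV = (1.0796 − 1.0117)·131.25

8.9116 % ABV


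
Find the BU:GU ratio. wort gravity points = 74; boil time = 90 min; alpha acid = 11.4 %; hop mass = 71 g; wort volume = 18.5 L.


U = 1.65·0.000125^(GP/1000)·(1−e^(−0.04t))/4.15;  IBU = (α/100)·m·U·1000/V;  BU:GU = IBU/GP
U = 1.65·0.000125^(74/1000)·(1−e^(−0.04·90))/4.15 = 0.1989
IBU = (11.4/100)·71·0.1989·1000/18.5 = 87.0096
BU:GU = 87.0096/74

1.1758


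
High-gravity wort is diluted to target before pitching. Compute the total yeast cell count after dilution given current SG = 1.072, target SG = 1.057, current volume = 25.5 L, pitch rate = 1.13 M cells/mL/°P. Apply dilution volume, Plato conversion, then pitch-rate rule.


V_w = V·((SG_c−1)/(SG_t−1)−1);  °P = 259 − 259/SG_t;  cells = rate·(V+V_w)·°P
V_w = 25.5·((1.072−1)/(1.057−1)−1) = 6.7105
V_final = 25.5 + 6.7105 = 32.2105
°P = 259 − 259/1.057 = 13.9669
cells = 1.13·32.2105·13.9669

508.3653 billion cells


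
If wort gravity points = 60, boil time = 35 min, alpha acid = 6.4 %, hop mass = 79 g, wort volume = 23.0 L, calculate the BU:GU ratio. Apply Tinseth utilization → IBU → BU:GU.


U = 1.65·0.000125^(GP/1000)·(1−e^(−0.04t))/4.15;  IBU = (α/100)·m·U·1000/V;  BU:GU = IBU/GP
U = 1.65·0.000125^(60/1000)·(1−e^(−0.04·35))/4.15 = 0.1747
IBU = (6.4/100)·79·0.1747·1000/23.0 = 38.4023
BU:GU = 38.4023/60

0.6400


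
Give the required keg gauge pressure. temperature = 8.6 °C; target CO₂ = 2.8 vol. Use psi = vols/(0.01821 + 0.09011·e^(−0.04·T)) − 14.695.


psi = 2.8/(0.01821 + 0.09011·e^(−0.04·8.6)) − 14.695

19.4132 psi


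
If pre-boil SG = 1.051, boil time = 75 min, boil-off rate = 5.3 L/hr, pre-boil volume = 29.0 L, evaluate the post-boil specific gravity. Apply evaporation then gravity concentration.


V_post = V_pre − rate·(t/60);  SG_post = 1 + (SG_pre−1)·V_pre/V_post
V_post = 29.0 − 5.3·(75/60) = 22.3750
SG_post = 1 + (1.051 − 1)·29.0/22.3750

1.0661


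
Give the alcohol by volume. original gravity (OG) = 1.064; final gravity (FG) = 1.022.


ABV = (OG − FG) · 131.25
ABV = (1.064 − 1.022) · 131.25

5.5125 % ABV


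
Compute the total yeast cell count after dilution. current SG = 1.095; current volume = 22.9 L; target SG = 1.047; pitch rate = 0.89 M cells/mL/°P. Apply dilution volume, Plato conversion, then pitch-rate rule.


V_w = V·((SG_c−1)/(SG_t−1)−1);  °P = 259 − 259/SG_t;  cells = rate·(V+V_w)·°P
V_w = 22.9·((1.095−1)/(1.047−1)−1) = 23.3872
V_final = 22.9 + 23.3872 = 46.2872
°P = 259 − 259/1.047 = 11.6266
cells = 0.89·46.2872·11.6266

478.9632 billion cells


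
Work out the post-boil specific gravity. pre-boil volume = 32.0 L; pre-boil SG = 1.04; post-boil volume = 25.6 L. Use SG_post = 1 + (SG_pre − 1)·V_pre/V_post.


pts_pre = (1.04 − 1)·1000 = 40.0000
pts_post = 40.0000·32.0/25.6 = 50.0000
SG_post = 1 + 50.0000/1000

1.0500


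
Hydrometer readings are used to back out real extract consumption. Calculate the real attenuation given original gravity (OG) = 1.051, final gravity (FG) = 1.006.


AA = (OG−FG)/(OG−1)·100;  RA = AA·0.8192
AA = (1.051 − 1.006)/(1.051 − 1)·100 = 88.2353
RA = 88.2353·0.8192

72.2824 %


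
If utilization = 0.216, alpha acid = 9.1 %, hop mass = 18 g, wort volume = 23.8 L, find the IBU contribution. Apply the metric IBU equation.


IBU = (α/100)·mass·U·1000 / V
IBU = (9.1/100)·18·0.216·1000 / 23.8

14.8659 IBU


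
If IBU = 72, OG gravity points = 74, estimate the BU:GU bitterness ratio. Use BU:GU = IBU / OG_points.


BU:GU = 72 / 74

0.9730


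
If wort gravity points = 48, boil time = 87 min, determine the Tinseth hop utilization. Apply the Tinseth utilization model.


U = 1.65·0.000125^(GP/1000) · (1 − e^(−0.04·t))/4.15
bigness = 1.65·0.000125^(48/1000) = 1.0719
boil_factor = (1 − e^(−0.04·87))/4.15 = 0.2335
U = 1.0719 · 0.2335

0.2503


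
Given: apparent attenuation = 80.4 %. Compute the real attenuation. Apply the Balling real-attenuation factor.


RA = AA · 0.8192
RA = 80.4 · 0.8192

65.8637 %


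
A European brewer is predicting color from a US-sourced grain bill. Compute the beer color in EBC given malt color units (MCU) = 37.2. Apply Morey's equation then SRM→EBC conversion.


SRM = 1.4922·MCU^0.6859;  EBC = SRM·1.97
SRM = 1.4922·37.2^0.6859 = 17.8264
EBC = 17.8264·1.97

35.1179 EBC


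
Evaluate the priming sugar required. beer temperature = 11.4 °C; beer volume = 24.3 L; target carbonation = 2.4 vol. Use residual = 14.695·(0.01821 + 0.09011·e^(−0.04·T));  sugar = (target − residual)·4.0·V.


residual = 14.695·(0.01821 + 0.09011·e^(−0.04·11.4)) = 1.1069
sugar = (2.4 − 1.1069)·4.0·24.3

125.6921 g


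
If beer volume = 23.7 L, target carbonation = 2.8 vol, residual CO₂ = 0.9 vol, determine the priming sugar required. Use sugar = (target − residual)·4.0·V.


sugar = (2.8 − 0.9)·4.0·23.7

180.1200 g


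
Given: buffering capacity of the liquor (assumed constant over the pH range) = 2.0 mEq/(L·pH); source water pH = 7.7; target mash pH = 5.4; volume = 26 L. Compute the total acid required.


acid = buffering capacity · (pH_source − pH_target) · V
acid = 2.0 · (7.7 − 5.4) · 26

119.6000 mEq


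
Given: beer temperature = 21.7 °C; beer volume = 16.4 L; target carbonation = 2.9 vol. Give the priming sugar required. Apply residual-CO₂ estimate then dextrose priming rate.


residual = 14.695·(0.01821 + 0.09011·e^(−0.04·T));  sugar = (target − residual)·4.0·V
residual = 14.695·(0.01821 + 0.09011·e^(−0.04·21.7)) = 0.8235
sugar = (2.9 − 0.8235)·4.0·16.4

136.2205 g


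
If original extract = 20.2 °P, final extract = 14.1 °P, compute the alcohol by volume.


SG = 259/(259 − P);  ABV = (OG − FG)·131.25
OG = 259/(259 − 20.2) = 1.0846
FG = 259/(259 − 14.1) = 1.0576
ABV = (1.0846 − 1.0576)·131.25

3.5457 % ABV


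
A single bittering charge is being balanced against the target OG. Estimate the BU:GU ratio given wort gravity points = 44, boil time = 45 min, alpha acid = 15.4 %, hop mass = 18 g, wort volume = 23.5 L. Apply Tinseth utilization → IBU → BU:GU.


U = 1.65·0.000125^(GP/1000)·(1−e^(−0.04t))/4.15;  IBU = (α/100)·m·U·1000/V;  BU:GU = IBU/GP
U = 1.65·0.000125^(44/1000)·(1−e^(−0.04·45))/4.15 = 0.2235
IBU = (15.4/100)·18·0.2235·1000/23.5 = 26.3607
BU:GU = 26.3607/44

0.5991


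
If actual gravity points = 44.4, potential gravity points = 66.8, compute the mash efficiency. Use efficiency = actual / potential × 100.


efficiency = 44.4 / 66.8 × 100

66.4671 %


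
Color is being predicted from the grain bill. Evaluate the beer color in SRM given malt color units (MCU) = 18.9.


SRM = 1.4922 · MCU^0.6859
SRM = 1.4922 · 18.9^0.6859

11.2035 SRM


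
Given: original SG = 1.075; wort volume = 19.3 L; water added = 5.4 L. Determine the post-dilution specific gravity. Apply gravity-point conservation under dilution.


SG_new = 1 + (SG_old − 1)·V_old/(V_old + V_water)
pts = (1.075 − 1)·1000·19.3/(19.3 + 5.4) = 58.6032
SG_new = 1 + 58.6032/1000

1.0586


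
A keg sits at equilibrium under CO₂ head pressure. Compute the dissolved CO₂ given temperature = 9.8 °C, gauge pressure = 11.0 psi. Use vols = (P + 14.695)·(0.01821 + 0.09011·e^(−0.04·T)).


vols = (11.0 + 14.695)·(0.01821 + 0.09011·e^(−0.04·9.8))

2.0324 volumes


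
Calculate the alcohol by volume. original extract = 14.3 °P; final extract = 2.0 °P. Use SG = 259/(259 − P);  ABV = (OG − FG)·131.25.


OG = 259/(259 − 14.3) = 1.0584
FG = 259/(259 − 2.0) = 1.0078
ABV = (1.0584 − 1.0078)·131.25

6.6487 % ABV


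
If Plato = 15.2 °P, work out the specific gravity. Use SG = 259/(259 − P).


SG = 259/(259 − 15.2)

1.0623


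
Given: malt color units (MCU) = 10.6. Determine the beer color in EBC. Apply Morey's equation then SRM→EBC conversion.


SRM = 1.4922·MCU^0.6859;  EBC = SRM·1.97
SRM = 1.4922·10.6^0.6859 = 7.5350
EBC = 7.5350·1.97

14.8440 EBC


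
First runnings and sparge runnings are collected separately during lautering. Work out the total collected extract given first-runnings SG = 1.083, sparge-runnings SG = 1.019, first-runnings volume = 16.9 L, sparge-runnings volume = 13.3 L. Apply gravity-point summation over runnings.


total = Σ (SG_i − 1)·1000·V_i
first = (1.083 − 1)·1000·16.9 = 1402.7000
sparge = (1.019 − 1)·1000·13.3 = 252.7000
total = 1402.7000 + 252.7000

1655.4000 gravity·L
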